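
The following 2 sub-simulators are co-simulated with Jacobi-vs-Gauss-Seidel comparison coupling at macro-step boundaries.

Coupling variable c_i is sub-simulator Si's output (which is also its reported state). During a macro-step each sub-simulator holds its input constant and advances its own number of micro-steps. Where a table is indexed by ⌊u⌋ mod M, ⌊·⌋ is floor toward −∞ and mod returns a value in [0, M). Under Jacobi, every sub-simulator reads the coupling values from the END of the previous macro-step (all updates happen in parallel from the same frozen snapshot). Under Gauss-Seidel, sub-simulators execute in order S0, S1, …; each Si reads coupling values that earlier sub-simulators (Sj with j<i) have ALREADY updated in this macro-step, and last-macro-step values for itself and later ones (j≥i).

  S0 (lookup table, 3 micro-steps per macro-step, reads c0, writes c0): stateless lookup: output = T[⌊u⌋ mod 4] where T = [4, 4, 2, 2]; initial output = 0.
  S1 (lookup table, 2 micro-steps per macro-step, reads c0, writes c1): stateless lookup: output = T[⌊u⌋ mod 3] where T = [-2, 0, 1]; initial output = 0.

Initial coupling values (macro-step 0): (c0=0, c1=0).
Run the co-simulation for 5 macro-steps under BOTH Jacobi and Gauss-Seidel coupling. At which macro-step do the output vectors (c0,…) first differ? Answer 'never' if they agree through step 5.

first divergence at macro-step: 1

[Jacobi] macro 1: S0 reads c0=0 → after 3×micro: 4; S1 reads c0=0 → after 2×micro: -2 ⇒ (c0=4, c1=-2)
[Jacobi] macro 2: S0 reads c0=4 → after 3×micro: 4; S1 reads c0=4 → after 2×micro: 0 ⇒ (c0=4, c1=0)
[Jacobi] macro 3: S0 reads c0=4 → after 3×micro: 4; S1 reads c0=4 → after 2×micro: 0 ⇒ (c0=4, c1=0)
[Jacobi] macro 4: S0 reads c0=4 → after 3×micro: 4; S1 reads c0=4 → after 2×micro: 0 ⇒ (c0=4, c1=0)
[Jacobi] macro 5: S0 reads c0=4 → after 3×micro: 4; S1 reads c0=4 → after 2×micro: 0 ⇒ (c0=4, c1=0)
[Gauss-Seidel] macro 1: S0 reads c0=0 → after 3×micro: 4; S1 reads c0=4 → after 2×micro: 0 ⇒ (c0=4, c1=0)
[Gauss-Seidel] macro 2: S0 reads c0=4 → after 3×micro: 4; S1 reads c0=4 → after 2×micro: 0 ⇒ (c0=4, c1=0)
[Gauss-Seidel] macro 3: S0 reads c0=4 → after 3×micro: 4; S1 reads c0=4 → after 2×micro: 0 ⇒ (c0=4, c1=0)
[Gauss-Seidel] macro 4: S0 reads c0=4 → after 3×micro: 4; S1 reads c0=4 → after 2×micro: 0 ⇒ (c0=4, c1=0)
[Gauss-Seidel] macro 5: S0 reads c0=4 → after 3×micro: 4; S1 reads c0=4 → after 2×micro: 0 ⇒ (c0=4, c1=0)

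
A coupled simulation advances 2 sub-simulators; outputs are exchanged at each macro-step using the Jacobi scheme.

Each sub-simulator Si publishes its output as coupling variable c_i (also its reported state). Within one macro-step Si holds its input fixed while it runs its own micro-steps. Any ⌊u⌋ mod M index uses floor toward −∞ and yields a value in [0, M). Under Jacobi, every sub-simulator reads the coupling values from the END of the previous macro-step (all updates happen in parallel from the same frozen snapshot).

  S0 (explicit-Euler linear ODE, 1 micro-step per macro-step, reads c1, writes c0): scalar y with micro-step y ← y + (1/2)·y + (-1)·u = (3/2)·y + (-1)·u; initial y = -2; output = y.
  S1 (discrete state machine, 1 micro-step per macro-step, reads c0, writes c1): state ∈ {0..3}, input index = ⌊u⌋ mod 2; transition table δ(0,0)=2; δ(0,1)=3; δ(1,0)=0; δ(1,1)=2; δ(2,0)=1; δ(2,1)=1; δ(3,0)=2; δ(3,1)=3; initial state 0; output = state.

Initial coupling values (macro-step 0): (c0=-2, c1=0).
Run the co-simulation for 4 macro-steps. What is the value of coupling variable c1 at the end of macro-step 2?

c1 at macro-step 2 = 1

macro 1: S0 reads c1=0 → after 1×micro: -3; S1 reads c0=-2 → after 1×micro: 2 ⇒ (c0=-3, c1=2)
macro 2: S0 reads c1=2 → after 1×micro: -13/2; S1 reads c0=-3 → after 1×micro: 1 ⇒ (c0=-13/2, c1=1)
macro 3: S0 reads c1=1 → after 1×micro: -43/4; S1 reads c0=-13/2 → after 1×micro: 2 ⇒ (c0=-43/4, c1=2)
macro 4: S0 reads c1=2 → after 1×micro: -145/8; S1 reads c0=-43/4 → after 1×micro: 1 ⇒ (c0=-145/8, c1=1)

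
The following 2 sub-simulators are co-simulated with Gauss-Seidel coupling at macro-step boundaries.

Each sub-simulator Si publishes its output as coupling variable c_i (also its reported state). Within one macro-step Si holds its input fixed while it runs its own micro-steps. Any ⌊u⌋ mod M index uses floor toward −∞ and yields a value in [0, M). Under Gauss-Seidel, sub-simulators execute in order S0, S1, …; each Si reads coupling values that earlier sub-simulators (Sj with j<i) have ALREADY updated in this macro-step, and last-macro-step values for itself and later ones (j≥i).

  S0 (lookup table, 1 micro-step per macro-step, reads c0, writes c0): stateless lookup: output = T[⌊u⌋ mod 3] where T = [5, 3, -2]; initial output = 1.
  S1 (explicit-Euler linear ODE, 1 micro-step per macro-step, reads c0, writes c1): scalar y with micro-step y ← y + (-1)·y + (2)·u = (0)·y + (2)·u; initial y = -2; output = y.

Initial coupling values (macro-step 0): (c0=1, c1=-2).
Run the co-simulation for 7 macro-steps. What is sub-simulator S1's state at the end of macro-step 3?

macro 1: S0 reads c0=1 → after 1×micro: 3; S1 reads c0=3 → after 1×micro: 6 ⇒ (c0=3, c1=6)
macro 2: S0 reads c0=3 → after 1×micro: 5; S1 reads c0=5 → after 1×micro: 10 ⇒ (c0=5, c1=10)
macro 3: S0 reads c0=5 → after 1×micro: -2; S1 reads c0=-2 → after 1×micro: -4 ⇒ (c0=-2, c1=-4)
macro 4: S0 reads c0=-2 → after 1×micro: 3; S1 reads c0=3 → after 1×micro: 6 ⇒ (c0=3, c1=6)
macro 5: S0 reads c0=3 → after 1×micro: 5; S1 reads c0=5 → after 1×micro: 10 ⇒ (c0=5, c1=10)
macro 6: S0 reads c0=5 → after 1×micro: -2; S1 reads c0=-2 → after 1×micro: -4 ⇒ (c0=-2, c1=-4)
macro 7: S0 reads c0=-2 → after 1×micro: 3; S1 reads c0=3 → after 1×micro: 6 ⇒ (c0=3, c1=6)

S1 state at macro-step 3 = -4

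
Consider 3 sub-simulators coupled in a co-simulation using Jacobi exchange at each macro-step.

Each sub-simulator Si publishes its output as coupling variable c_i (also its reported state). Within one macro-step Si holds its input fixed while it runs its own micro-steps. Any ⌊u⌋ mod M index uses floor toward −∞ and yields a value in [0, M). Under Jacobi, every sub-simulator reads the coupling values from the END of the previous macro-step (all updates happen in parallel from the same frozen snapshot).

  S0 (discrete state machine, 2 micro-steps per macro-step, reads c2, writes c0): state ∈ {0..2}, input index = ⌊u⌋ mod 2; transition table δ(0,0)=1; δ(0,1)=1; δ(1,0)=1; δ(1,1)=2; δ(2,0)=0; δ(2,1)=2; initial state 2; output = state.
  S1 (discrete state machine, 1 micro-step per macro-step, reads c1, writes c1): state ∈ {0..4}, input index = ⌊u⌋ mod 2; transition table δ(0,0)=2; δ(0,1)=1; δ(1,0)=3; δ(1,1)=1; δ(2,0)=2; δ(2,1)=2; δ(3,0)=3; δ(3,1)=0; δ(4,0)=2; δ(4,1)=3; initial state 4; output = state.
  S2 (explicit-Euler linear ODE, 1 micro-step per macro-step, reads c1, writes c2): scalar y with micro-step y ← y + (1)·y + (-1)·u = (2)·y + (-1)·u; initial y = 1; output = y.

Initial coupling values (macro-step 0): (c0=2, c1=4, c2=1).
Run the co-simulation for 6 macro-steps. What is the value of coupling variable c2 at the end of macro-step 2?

macro 1: S0 reads c2=1 → after 2×micro: 2; S1 reads c1=4 → after 1×micro: 2; S2 reads c1=4 → after 1×micro: -2 ⇒ (c0=2, c1=2, c2=-2)
macro 2: S0 reads c2=-2 → after 2×micro: 1; S1 reads c1=2 → after 1×micro: 2; S2 reads c1=2 → after 1×micro: -6 ⇒ (c0=1, c1=2, c2=-6)
macro 3: S0 reads c2=-6 → after 2×micro: 1; S1 reads c1=2 → after 1×micro: 2; S2 reads c1=2 → after 1×micro: -14 ⇒ (c0=1, c1=2, c2=-14)
macro 4: S0 reads c2=-14 → after 2×micro: 1; S1 reads c1=2 → after 1×micro: 2; S2 reads c1=2 → after 1×micro: -30 ⇒ (c0=1, c1=2, c2=-30)
macro 5: S0 reads c2=-30 → after 2×micro: 1; S1 reads c1=2 → after 1×micro: 2; S2 reads c1=2 → after 1×micro: -62 ⇒ (c0=1, c1=2, c2=-62)
macro 6: S0 reads c2=-62 → after 2×micro: 1; S1 reads c1=2 → after 1×micro: 2; S2 reads c1=2 → after 1×micro: -126 ⇒ (c0=1, c1=2, c2=-126)

c2 at macro-step 2 = -6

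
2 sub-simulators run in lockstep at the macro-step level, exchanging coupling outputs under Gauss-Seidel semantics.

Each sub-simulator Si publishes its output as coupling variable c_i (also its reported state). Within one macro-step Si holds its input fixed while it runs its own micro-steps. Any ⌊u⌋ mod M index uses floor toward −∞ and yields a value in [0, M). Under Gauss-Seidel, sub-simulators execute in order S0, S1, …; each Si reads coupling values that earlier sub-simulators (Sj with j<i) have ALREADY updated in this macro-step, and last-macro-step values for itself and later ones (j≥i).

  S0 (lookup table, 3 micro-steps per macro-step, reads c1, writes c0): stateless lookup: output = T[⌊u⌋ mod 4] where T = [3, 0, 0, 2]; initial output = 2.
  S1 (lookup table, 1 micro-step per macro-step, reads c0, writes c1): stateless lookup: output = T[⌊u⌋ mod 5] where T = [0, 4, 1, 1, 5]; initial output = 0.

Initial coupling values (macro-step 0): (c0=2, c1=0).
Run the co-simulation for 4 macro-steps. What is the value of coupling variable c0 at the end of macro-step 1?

macro 1: S0 reads c1=0 → after 3×micro: 3; S1 reads c0=3 → after 1×micro: 1 ⇒ (c0=3, c1=1)
macro 2: S0 reads c1=1 → after 3×micro: 0; S1 reads c0=0 → after 1×micro: 0 ⇒ (c0=0, c1=0)
macro 3: S0 reads c1=0 → after 3×micro: 3; S1 reads c0=3 → after 1×micro: 1 ⇒ (c0=3, c1=1)
macro 4: S0 reads c1=1 → after 3×micro: 0; S1 reads c0=0 → after 1×micro: 0 ⇒ (c0=0, c1=0)

c0 at macro-step 1 = 3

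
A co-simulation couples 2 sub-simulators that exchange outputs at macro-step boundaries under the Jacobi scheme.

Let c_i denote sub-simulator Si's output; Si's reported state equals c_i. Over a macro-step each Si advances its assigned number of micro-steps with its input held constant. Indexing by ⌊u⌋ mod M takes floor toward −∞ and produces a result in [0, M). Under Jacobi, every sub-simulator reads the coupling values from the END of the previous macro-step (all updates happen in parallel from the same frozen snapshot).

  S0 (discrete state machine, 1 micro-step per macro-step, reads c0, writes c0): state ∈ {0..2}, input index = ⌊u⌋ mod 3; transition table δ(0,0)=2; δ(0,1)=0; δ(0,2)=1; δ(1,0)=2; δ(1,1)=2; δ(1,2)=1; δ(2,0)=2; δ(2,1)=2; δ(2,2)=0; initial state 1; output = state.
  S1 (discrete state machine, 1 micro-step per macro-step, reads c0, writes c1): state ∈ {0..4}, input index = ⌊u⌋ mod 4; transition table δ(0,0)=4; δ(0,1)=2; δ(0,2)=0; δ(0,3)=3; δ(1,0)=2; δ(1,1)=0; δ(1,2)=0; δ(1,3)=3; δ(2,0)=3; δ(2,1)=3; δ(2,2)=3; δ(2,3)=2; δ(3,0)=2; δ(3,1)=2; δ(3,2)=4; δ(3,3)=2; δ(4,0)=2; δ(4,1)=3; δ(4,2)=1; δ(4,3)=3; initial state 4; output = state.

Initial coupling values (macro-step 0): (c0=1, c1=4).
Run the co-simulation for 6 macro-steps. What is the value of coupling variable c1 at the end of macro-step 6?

c1 at macro-step 6 = 3

macro 1: S0 reads c0=1 → after 1×micro: 2; S1 reads c0=1 → after 1×micro: 3 ⇒ (c0=2, c1=3)
macro 2: S0 reads c0=2 → after 1×micro: 0; S1 reads c0=2 → after 1×micro: 4 ⇒ (c0=0, c1=4)
macro 3: S0 reads c0=0 → after 1×micro: 2; S1 reads c0=0 → after 1×micro: 2 ⇒ (c0=2, c1=2)
macro 4: S0 reads c0=2 → after 1×micro: 0; S1 reads c0=2 → after 1×micro: 3 ⇒ (c0=0, c1=3)
macro 5: S0 reads c0=0 → after 1×micro: 2; S1 reads c0=0 → after 1×micro: 2 ⇒ (c0=2, c1=2)
macro 6: S0 reads c0=2 → after 1×micro: 0; S1 reads c0=2 → after 1×micro: 3 ⇒ (c0=0, c1=3)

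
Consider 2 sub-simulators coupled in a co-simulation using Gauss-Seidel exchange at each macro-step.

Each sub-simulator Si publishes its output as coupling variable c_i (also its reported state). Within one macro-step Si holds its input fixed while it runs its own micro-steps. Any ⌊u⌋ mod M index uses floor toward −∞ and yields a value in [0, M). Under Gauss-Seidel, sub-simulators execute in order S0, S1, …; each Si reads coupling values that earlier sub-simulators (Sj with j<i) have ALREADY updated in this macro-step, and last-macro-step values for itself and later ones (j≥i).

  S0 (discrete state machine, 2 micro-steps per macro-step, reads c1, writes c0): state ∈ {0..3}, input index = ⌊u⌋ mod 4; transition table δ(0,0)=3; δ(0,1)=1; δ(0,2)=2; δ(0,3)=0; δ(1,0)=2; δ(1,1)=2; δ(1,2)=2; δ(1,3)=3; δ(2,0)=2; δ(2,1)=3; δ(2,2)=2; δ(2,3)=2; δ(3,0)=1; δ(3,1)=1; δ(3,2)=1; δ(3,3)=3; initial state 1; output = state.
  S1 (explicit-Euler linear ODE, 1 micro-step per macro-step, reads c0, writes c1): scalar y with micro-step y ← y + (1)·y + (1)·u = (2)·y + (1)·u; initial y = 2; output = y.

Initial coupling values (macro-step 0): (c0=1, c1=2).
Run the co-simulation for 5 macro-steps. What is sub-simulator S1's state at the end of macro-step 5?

S1 state at macro-step 5 = 126

macro 1: S0 reads c1=2 → after 2×micro: 2; S1 reads c0=2 → after 1×micro: 6 ⇒ (c0=2, c1=6)
macro 2: S0 reads c1=6 → after 2×micro: 2; S1 reads c0=2 → after 1×micro: 14 ⇒ (c0=2, c1=14)
macro 3: S0 reads c1=14 → after 2×micro: 2; S1 reads c0=2 → after 1×micro: 30 ⇒ (c0=2, c1=30)
macro 4: S0 reads c1=30 → after 2×micro: 2; S1 reads c0=2 → after 1×micro: 62 ⇒ (c0=2, c1=62)
macro 5: S0 reads c1=62 → after 2×micro: 2; S1 reads c0=2 → after 1×micro: 126 ⇒ (c0=2, c1=126)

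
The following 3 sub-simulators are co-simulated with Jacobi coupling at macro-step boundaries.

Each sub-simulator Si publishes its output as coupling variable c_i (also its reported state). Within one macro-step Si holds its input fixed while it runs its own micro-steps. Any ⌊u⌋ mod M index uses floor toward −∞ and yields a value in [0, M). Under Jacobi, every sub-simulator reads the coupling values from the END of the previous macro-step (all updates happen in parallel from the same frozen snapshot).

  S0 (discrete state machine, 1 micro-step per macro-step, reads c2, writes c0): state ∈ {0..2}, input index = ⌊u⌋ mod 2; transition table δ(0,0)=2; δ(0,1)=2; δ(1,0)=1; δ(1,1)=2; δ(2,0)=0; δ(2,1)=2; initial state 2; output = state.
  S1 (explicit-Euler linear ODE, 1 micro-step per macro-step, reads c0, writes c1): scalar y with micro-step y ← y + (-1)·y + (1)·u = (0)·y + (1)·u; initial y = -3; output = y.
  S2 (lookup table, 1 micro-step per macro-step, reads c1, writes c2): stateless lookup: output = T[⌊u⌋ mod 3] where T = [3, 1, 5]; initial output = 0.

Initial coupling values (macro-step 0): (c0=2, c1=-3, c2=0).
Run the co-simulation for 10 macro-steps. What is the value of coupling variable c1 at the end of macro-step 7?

macro 1: S0 reads c2=0 → after 1×micro: 0; S1 reads c0=2 → after 1×micro: 2; S2 reads c1=-3 → after 1×micro: 3 ⇒ (c0=0, c1=2, c2=3)
macro 2: S0 reads c2=3 → after 1×micro: 2; S1 reads c0=0 → after 1×micro: 0; S2 reads c1=2 → after 1×micro: 5 ⇒ (c0=2, c1=0, c2=5)
macro 3: S0 reads c2=5 → after 1×micro: 2; S1 reads c0=2 → after 1×micro: 2; S2 reads c1=0 → after 1×micro: 3 ⇒ (c0=2, c1=2, c2=3)
macro 4: S0 reads c2=3 → after 1×micro: 2; S1 reads c0=2 → after 1×micro: 2; S2 reads c1=2 → after 1×micro: 5 ⇒ (c0=2, c1=2, c2=5)
macro 5: S0 reads c2=5 → after 1×micro: 2; S1 reads c0=2 → after 1×micro: 2; S2 reads c1=2 → after 1×micro: 5 ⇒ (c0=2, c1=2, c2=5)
macro 6: S0 reads c2=5 → after 1×micro: 2; S1 reads c0=2 → after 1×micro: 2; S2 reads c1=2 → after 1×micro: 5 ⇒ (c0=2, c1=2, c2=5)
macro 7: S0 reads c2=5 → after 1×micro: 2; S1 reads c0=2 → after 1×micro: 2; S2 reads c1=2 → after 1×micro: 5 ⇒ (c0=2, c1=2, c2=5)
macro 8: S0 reads c2=5 → after 1×micro: 2; S1 reads c0=2 → after 1×micro: 2; S2 reads c1=2 → after 1×micro: 5 ⇒ (c0=2, c1=2, c2=5)
macro 9: S0 reads c2=5 → after 1×micro: 2; S1 reads c0=2 → after 1×micro: 2; S2 reads c1=2 → after 1×micro: 5 ⇒ (c0=2, c1=2, c2=5)
macro 10: S0 reads c2=5 → after 1×micro: 2; S1 reads c0=2 → after 1×micro: 2; S2 reads c1=2 → after 1×micro: 5 ⇒ (c0=2, c1=2, c2=5)

c1 at macro-step 7 = 2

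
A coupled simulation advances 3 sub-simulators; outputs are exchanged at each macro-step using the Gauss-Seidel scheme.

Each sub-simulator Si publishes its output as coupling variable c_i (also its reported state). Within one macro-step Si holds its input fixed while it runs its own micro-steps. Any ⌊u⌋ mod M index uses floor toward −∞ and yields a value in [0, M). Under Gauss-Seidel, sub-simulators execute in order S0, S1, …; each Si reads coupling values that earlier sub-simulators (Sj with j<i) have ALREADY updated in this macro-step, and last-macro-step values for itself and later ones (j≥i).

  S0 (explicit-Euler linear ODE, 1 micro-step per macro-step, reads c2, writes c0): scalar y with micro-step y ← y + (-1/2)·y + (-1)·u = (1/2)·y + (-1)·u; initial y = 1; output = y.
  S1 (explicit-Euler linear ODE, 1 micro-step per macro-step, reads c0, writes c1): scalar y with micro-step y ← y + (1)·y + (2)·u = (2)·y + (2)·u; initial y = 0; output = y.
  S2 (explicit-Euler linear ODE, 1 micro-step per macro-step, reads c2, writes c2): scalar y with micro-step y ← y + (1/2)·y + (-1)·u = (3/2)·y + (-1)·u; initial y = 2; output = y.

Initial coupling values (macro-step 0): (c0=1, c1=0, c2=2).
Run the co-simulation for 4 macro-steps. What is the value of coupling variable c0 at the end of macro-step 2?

c0 at macro-step 2 = -7/4

macro 1: S0 reads c2=2 → after 1×micro: -3/2; S1 reads c0=-3/2 → after 1×micro: -3; S2 reads c2=2 → after 1×micro: 1 ⇒ (c0=-3/2, c1=-3, c2=1)
macro 2: S0 reads c2=1 → after 1×micro: -7/4; S1 reads c0=-7/4 → after 1×micro: -19/2; S2 reads c2=1 → after 1×micro: 1/2 ⇒ (c0=-7/4, c1=-19/2, c2=1/2)
macro 3: S0 reads c2=1/2 → after 1×micro: -11/8; S1 reads c0=-11/8 → after 1×micro: -87/4; S2 reads c2=1/2 → after 1×micro: 1/4 ⇒ (c0=-11/8, c1=-87/4, c2=1/4)
macro 4: S0 reads c2=1/4 → after 1×micro: -15/16; S1 reads c0=-15/16 → after 1×micro: -363/8; S2 reads c2=1/4 → after 1×micro: 1/8 ⇒ (c0=-15/16, c1=-363/8, c2=1/8)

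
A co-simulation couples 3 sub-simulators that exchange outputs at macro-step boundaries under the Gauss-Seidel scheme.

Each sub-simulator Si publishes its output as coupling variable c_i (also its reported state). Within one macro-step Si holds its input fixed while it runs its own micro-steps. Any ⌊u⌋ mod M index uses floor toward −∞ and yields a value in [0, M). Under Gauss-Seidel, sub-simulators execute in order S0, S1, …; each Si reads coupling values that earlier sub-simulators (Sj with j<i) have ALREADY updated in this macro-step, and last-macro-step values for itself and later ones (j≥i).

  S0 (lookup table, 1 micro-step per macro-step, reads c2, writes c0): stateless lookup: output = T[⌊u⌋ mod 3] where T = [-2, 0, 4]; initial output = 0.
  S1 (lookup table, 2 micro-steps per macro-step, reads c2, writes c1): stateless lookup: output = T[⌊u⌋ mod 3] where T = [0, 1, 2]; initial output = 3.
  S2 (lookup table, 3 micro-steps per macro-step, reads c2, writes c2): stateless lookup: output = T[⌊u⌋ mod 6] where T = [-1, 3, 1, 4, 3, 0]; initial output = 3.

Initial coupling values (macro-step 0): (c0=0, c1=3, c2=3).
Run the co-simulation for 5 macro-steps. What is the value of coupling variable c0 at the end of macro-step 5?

macro 1: S0 reads c2=3 → after 1×micro: -2; S1 reads c2=3 → after 2×micro: 0; S2 reads c2=3 → after 3×micro: 4 ⇒ (c0=-2, c1=0, c2=4)
macro 2: S0 reads c2=4 → after 1×micro: 0; S1 reads c2=4 → after 2×micro: 1; S2 reads c2=4 → after 3×micro: 3 ⇒ (c0=0, c1=1, c2=3)
macro 3: S0 reads c2=3 → after 1×micro: -2; S1 reads c2=3 → after 2×micro: 0; S2 reads c2=3 → after 3×micro: 4 ⇒ (c0=-2, c1=0, c2=4)
macro 4: S0 reads c2=4 → after 1×micro: 0; S1 reads c2=4 → after 2×micro: 1; S2 reads c2=4 → after 3×micro: 3 ⇒ (c0=0, c1=1, c2=3)
macro 5: S0 reads c2=3 → after 1×micro: -2; S1 reads c2=3 → after 2×micro: 0; S2 reads c2=3 → after 3×micro: 4 ⇒ (c0=-2, c1=0, c2=4)

c0 at macro-step 5 = -2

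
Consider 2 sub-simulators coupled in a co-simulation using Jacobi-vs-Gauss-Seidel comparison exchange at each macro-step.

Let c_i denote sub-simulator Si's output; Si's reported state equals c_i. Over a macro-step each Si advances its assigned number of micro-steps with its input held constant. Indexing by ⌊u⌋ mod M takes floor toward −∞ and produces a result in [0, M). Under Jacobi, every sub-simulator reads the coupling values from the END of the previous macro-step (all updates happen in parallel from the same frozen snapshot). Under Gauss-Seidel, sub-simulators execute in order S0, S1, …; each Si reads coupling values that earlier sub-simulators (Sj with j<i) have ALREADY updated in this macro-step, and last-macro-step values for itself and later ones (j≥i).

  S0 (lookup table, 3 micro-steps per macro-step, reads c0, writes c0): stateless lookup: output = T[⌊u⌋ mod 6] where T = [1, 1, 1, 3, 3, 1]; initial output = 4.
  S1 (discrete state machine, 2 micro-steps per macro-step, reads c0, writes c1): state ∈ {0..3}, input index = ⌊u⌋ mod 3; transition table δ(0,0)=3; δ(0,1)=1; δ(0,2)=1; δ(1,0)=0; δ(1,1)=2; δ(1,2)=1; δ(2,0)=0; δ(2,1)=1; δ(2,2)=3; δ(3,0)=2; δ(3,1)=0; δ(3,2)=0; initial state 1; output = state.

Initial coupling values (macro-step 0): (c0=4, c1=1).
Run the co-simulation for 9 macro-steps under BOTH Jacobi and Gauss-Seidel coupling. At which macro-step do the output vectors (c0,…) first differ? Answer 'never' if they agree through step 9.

first divergence at macro-step: 1

[Jacobi] macro 1: S0 reads c0=4 → after 3×micro: 3; S1 reads c0=4 → after 2×micro: 1 ⇒ (c0=3, c1=1)
[Jacobi] macro 2: S0 reads c0=3 → after 3×micro: 3; S1 reads c0=3 → after 2×micro: 3 ⇒ (c0=3, c1=3)
[Jacobi] macro 3: S0 reads c0=3 → after 3×micro: 3; S1 reads c0=3 → after 2×micro: 0 ⇒ (c0=3, c1=0)
[Jacobi] macro 4: S0 reads c0=3 → after 3×micro: 3; S1 reads c0=3 → after 2×micro: 2 ⇒ (c0=3, c1=2)
[Jacobi] macro 5: S0 reads c0=3 → after 3×micro: 3; S1 reads c0=3 → after 2×micro: 3 ⇒ (c0=3, c1=3)
[Jacobi] macro 6: S0 reads c0=3 → after 3×micro: 3; S1 reads c0=3 → after 2×micro: 0 ⇒ (c0=3, c1=0)
[Jacobi] macro 7: S0 reads c0=3 → after 3×micro: 3; S1 reads c0=3 → after 2×micro: 2 ⇒ (c0=3, c1=2)
[Jacobi] macro 8: S0 reads c0=3 → after 3×micro: 3; S1 reads c0=3 → after 2×micro: 3 ⇒ (c0=3, c1=3)
[Jacobi] macro 9: S0 reads c0=3 → after 3×micro: 3; S1 reads c0=3 → after 2×micro: 0 ⇒ (c0=3, c1=0)
[Gauss-Seidel] macro 1: S0 reads c0=4 → after 3×micro: 3; S1 reads c0=3 → after 2×micro: 3 ⇒ (c0=3, c1=3)
[Gauss-Seidel] macro 2: S0 reads c0=3 → after 3×micro: 3; S1 reads c0=3 → after 2×micro: 0 ⇒ (c0=3, c1=0)
[Gauss-Seidel] macro 3: S0 reads c0=3 → after 3×micro: 3; S1 reads c0=3 → after 2×micro: 2 ⇒ (c0=3, c1=2)
[Gauss-Seidel] macro 4: S0 reads c0=3 → after 3×micro: 3; S1 reads c0=3 → after 2×micro: 3 ⇒ (c0=3, c1=3)
[Gauss-Seidel] macro 5: S0 reads c0=3 → after 3×micro: 3; S1 reads c0=3 → after 2×micro: 0 ⇒ (c0=3, c1=0)
[Gauss-Seidel] macro 6: S0 reads c0=3 → after 3×micro: 3; S1 reads c0=3 → after 2×micro: 2 ⇒ (c0=3, c1=2)
[Gauss-Seidel] macro 7: S0 reads c0=3 → after 3×micro: 3; S1 reads c0=3 → after 2×micro: 3 ⇒ (c0=3, c1=3)
[Gauss-Seidel] macro 8: S0 reads c0=3 → after 3×micro: 3; S1 reads c0=3 → after 2×micro: 0 ⇒ (c0=3, c1=0)
[Gauss-Seidel] macro 9: S0 reads c0=3 → after 3×micro: 3; S1 reads c0=3 → after 2×micro: 2 ⇒ (c0=3, c1=2)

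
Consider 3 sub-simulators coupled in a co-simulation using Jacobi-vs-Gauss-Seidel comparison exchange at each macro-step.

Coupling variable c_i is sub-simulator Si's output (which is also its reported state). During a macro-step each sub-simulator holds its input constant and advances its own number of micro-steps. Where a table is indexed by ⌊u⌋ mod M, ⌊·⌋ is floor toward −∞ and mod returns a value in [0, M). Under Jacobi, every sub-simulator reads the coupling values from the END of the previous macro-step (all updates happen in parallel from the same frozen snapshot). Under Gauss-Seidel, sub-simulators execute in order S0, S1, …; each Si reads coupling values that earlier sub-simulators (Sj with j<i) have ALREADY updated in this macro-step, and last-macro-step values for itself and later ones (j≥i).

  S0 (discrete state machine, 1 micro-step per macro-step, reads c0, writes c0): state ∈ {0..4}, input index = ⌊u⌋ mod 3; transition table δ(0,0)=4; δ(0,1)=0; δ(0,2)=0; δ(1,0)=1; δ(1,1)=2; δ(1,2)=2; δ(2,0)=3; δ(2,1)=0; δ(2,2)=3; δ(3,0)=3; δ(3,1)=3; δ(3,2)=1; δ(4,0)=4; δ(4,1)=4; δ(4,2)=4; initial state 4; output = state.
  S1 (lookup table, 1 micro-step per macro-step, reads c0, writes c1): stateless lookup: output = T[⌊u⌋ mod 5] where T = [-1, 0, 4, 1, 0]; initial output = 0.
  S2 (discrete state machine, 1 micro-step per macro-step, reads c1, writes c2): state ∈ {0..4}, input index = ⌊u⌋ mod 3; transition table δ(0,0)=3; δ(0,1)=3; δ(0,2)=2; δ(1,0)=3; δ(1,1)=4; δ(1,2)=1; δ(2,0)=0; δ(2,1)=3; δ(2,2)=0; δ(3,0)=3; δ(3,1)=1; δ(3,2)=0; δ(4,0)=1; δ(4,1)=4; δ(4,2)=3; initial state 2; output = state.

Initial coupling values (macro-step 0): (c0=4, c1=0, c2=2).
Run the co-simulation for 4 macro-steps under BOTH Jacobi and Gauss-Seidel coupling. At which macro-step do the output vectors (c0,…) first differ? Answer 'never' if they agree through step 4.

[Jacobi] macro 1: S0 reads c0=4 → after 1×micro: 4; S1 reads c0=4 → after 1×micro: 0; S2 reads c1=0 → after 1×micro: 0 ⇒ (c0=4, c1=0, c2=0)
[Jacobi] macro 2: S0 reads c0=4 → after 1×micro: 4; S1 reads c0=4 → after 1×micro: 0; S2 reads c1=0 → after 1×micro: 3 ⇒ (c0=4, c1=0, c2=3)
[Jacobi] macro 3: S0 reads c0=4 → after 1×micro: 4; S1 reads c0=4 → after 1×micro: 0; S2 reads c1=0 → after 1×micro: 3 ⇒ (c0=4, c1=0, c2=3)
[Jacobi] macro 4: S0 reads c0=4 → after 1×micro: 4; S1 reads c0=4 → after 1×micro: 0; S2 reads c1=0 → after 1×micro: 3 ⇒ (c0=4, c1=0, c2=3)
[Gauss-Seidel] macro 1: S0 reads c0=4 → after 1×micro: 4; S1 reads c0=4 → after 1×micro: 0; S2 reads c1=0 → after 1×micro: 0 ⇒ (c0=4, c1=0, c2=0)
[Gauss-Seidel] macro 2: S0 reads c0=4 → after 1×micro: 4; S1 reads c0=4 → after 1×micro: 0; S2 reads c1=0 → after 1×micro: 3 ⇒ (c0=4, c1=0, c2=3)
[Gauss-Seidel] macro 3: S0 reads c0=4 → after 1×micro: 4; S1 reads c0=4 → after 1×micro: 0; S2 reads c1=0 → after 1×micro: 3 ⇒ (c0=4, c1=0, c2=3)
[Gauss-Seidel] macro 4: S0 reads c0=4 → after 1×micro: 4; S1 reads c0=4 → after 1×micro: 0; S2 reads c1=0 → after 1×micro: 3 ⇒ (c0=4, c1=0, c2=3)

first divergence at macro-step: never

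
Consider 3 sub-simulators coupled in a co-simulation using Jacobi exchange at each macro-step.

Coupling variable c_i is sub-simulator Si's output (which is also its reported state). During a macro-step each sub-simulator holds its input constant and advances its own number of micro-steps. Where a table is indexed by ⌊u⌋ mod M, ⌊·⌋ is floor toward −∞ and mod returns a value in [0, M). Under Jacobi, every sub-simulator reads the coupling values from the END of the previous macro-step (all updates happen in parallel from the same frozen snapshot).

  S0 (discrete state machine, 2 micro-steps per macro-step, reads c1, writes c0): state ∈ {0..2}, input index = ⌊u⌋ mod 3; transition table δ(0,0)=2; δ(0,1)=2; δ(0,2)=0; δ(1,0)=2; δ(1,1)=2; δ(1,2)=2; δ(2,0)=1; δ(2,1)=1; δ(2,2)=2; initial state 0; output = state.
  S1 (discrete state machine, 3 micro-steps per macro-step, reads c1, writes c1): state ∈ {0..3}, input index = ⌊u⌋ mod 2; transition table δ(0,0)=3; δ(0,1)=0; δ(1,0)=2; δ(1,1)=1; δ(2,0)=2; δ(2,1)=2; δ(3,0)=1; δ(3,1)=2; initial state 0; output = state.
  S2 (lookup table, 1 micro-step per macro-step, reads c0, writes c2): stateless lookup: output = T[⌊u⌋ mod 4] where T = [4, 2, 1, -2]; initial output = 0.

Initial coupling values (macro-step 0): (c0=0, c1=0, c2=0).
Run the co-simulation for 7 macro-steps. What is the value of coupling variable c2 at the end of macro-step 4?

macro 1: S0 reads c1=0 → after 2×micro: 1; S1 reads c1=0 → after 3×micro: 2; S2 reads c0=0 → after 1×micro: 4 ⇒ (c0=1, c1=2, c2=4)
macro 2: S0 reads c1=2 → after 2×micro: 2; S1 reads c1=2 → after 3×micro: 2; S2 reads c0=1 → after 1×micro: 2 ⇒ (c0=2, c1=2, c2=2)
macro 3: S0 reads c1=2 → after 2×micro: 2; S1 reads c1=2 → after 3×micro: 2; S2 reads c0=2 → after 1×micro: 1 ⇒ (c0=2, c1=2, c2=1)
macro 4: S0 reads c1=2 → after 2×micro: 2; S1 reads c1=2 → after 3×micro: 2; S2 reads c0=2 → after 1×micro: 1 ⇒ (c0=2, c1=2, c2=1)
macro 5: S0 reads c1=2 → after 2×micro: 2; S1 reads c1=2 → after 3×micro: 2; S2 reads c0=2 → after 1×micro: 1 ⇒ (c0=2, c1=2, c2=1)
macro 6: S0 reads c1=2 → after 2×micro: 2; S1 reads c1=2 → after 3×micro: 2; S2 reads c0=2 → after 1×micro: 1 ⇒ (c0=2, c1=2, c2=1)
macro 7: S0 reads c1=2 → after 2×micro: 2; S1 reads c1=2 → after 3×micro: 2; S2 reads c0=2 → after 1×micro: 1 ⇒ (c0=2, c1=2, c2=1)

c2 at macro-step 4 = 1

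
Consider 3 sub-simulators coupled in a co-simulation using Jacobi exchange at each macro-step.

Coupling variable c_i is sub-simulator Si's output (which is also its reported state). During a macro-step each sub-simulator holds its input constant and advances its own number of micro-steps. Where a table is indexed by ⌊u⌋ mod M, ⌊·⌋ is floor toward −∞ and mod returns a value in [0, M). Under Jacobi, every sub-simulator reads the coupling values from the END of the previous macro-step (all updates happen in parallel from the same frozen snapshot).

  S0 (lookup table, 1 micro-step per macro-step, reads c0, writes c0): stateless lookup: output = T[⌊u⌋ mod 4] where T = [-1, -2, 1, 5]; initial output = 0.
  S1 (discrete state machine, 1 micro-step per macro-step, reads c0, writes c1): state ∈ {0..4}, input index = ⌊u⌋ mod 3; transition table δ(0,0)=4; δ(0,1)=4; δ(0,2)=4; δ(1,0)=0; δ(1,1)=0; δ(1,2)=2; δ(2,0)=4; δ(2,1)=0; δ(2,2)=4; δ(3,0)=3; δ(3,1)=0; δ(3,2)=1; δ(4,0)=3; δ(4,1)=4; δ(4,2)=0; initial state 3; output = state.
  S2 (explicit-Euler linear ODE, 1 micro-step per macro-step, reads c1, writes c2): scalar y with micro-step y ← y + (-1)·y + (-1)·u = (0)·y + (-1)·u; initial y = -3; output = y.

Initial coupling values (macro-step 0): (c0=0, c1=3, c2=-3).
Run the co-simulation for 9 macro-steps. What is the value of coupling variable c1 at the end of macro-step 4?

macro 1: S0 reads c0=0 → after 1×micro: -1; S1 reads c0=0 → after 1×micro: 3; S2 reads c1=3 → after 1×micro: -3 ⇒ (c0=-1, c1=3, c2=-3)
macro 2: S0 reads c0=-1 → after 1×micro: 5; S1 reads c0=-1 → after 1×micro: 1; S2 reads c1=3 → after 1×micro: -3 ⇒ (c0=5, c1=1, c2=-3)
macro 3: S0 reads c0=5 → after 1×micro: -2; S1 reads c0=5 → after 1×micro: 2; S2 reads c1=1 → after 1×micro: -1 ⇒ (c0=-2, c1=2, c2=-1)
macro 4: S0 reads c0=-2 → after 1×micro: 1; S1 reads c0=-2 → after 1×micro: 0; S2 reads c1=2 → after 1×micro: -2 ⇒ (c0=1, c1=0, c2=-2)
macro 5: S0 reads c0=1 → after 1×micro: -2; S1 reads c0=1 → after 1×micro: 4; S2 reads c1=0 → after 1×micro: 0 ⇒ (c0=-2, c1=4, c2=0)
macro 6: S0 reads c0=-2 → after 1×micro: 1; S1 reads c0=-2 → after 1×micro: 4; S2 reads c1=4 → after 1×micro: -4 ⇒ (c0=1, c1=4, c2=-4)
macro 7: S0 reads c0=1 → after 1×micro: -2; S1 reads c0=1 → after 1×micro: 4; S2 reads c1=4 → after 1×micro: -4 ⇒ (c0=-2, c1=4, c2=-4)
macro 8: S0 reads c0=-2 → after 1×micro: 1; S1 reads c0=-2 → after 1×micro: 4; S2 reads c1=4 → after 1×micro: -4 ⇒ (c0=1, c1=4, c2=-4)
macro 9: S0 reads c0=1 → after 1×micro: -2; S1 reads c0=1 → after 1×micro: 4; S2 reads c1=4 → after 1×micro: -4 ⇒ (c0=-2, c1=4, c2=-4)

c1 at macro-step 4 = 0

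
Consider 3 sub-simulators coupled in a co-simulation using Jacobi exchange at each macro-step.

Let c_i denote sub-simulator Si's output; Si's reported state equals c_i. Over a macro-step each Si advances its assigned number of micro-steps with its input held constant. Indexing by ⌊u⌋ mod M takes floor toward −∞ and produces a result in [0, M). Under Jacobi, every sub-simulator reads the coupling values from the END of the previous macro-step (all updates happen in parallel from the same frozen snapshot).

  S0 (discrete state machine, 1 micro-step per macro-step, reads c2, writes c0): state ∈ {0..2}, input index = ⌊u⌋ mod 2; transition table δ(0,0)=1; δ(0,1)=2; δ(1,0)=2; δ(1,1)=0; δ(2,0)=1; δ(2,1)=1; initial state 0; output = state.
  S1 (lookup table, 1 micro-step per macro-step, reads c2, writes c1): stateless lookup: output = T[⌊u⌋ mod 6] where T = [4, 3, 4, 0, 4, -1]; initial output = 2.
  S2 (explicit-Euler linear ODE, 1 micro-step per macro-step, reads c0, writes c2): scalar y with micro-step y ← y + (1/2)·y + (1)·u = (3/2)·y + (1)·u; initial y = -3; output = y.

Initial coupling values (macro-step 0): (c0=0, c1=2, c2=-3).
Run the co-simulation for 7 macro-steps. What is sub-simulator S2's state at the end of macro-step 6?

macro 1: S0 reads c2=-3 → after 1×micro: 2; S1 reads c2=-3 → after 1×micro: 0; S2 reads c0=0 → after 1×micro: -9/2 ⇒ (c0=2, c1=0, c2=-9/2)
macro 2: S0 reads c2=-9/2 → after 1×micro: 1; S1 reads c2=-9/2 → after 1×micro: 3; S2 reads c0=2 → after 1×micro: -19/4 ⇒ (c0=1, c1=3, c2=-19/4)
macro 3: S0 reads c2=-19/4 → after 1×micro: 0; S1 reads c2=-19/4 → after 1×micro: 3; S2 reads c0=1 → after 1×micro: -49/8 ⇒ (c0=0, c1=3, c2=-49/8)
macro 4: S0 reads c2=-49/8 → after 1×micro: 2; S1 reads c2=-49/8 → after 1×micro: -1; S2 reads c0=0 → after 1×micro: -147/16 ⇒ (c0=2, c1=-1, c2=-147/16)
macro 5: S0 reads c2=-147/16 → after 1×micro: 1; S1 reads c2=-147/16 → after 1×micro: 4; S2 reads c0=2 → after 1×micro: -377/32 ⇒ (c0=1, c1=4, c2=-377/32)
macro 6: S0 reads c2=-377/32 → after 1×micro: 2; S1 reads c2=-377/32 → after 1×micro: 4; S2 reads c0=1 → after 1×micro: -1067/64 ⇒ (c0=2, c1=4, c2=-1067/64)
macro 7: S0 reads c2=-1067/64 → after 1×micro: 1; S1 reads c2=-1067/64 → after 1×micro: 3; S2 reads c0=2 → after 1×micro: -2945/128 ⇒ (c0=1, c1=3, c2=-2945/128)

S2 state at macro-step 6 = -1067/64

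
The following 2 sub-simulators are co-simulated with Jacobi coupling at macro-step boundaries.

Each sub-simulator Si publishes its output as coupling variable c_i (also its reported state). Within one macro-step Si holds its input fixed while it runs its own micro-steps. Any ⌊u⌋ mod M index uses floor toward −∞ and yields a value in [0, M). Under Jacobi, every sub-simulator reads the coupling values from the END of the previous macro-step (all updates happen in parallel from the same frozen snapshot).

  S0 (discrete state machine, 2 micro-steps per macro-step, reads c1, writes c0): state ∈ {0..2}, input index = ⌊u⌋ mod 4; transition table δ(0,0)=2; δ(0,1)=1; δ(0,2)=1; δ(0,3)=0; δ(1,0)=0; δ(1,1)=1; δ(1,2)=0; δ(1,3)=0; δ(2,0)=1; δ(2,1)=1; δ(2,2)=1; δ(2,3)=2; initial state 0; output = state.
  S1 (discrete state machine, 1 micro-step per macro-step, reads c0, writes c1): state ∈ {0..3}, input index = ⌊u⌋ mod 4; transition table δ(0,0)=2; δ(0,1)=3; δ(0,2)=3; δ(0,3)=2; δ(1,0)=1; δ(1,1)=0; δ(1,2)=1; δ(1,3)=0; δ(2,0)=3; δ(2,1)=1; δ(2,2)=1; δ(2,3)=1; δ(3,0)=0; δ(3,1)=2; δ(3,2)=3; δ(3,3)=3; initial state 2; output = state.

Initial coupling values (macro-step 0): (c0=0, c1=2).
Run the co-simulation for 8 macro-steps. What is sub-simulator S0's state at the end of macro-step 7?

macro 1: S0 reads c1=2 → after 2×micro: 0; S1 reads c0=0 → after 1×micro: 3 ⇒ (c0=0, c1=3)
macro 2: S0 reads c1=3 → after 2×micro: 0; S1 reads c0=0 → after 1×micro: 0 ⇒ (c0=0, c1=0)
macro 3: S0 reads c1=0 → after 2×micro: 1; S1 reads c0=0 → after 1×micro: 2 ⇒ (c0=1, c1=2)
macro 4: S0 reads c1=2 → after 2×micro: 1; S1 reads c0=1 → after 1×micro: 1 ⇒ (c0=1, c1=1)
macro 5: S0 reads c1=1 → after 2×micro: 1; S1 reads c0=1 → after 1×micro: 0 ⇒ (c0=1, c1=0)
macro 6: S0 reads c1=0 → after 2×micro: 2; S1 reads c0=1 → after 1×micro: 3 ⇒ (c0=2, c1=3)
macro 7: S0 reads c1=3 → after 2×micro: 2; S1 reads c0=2 → after 1×micro: 3 ⇒ (c0=2, c1=3)
macro 8: S0 reads c1=3 → after 2×micro: 2; S1 reads c0=2 → after 1×micro: 3 ⇒ (c0=2, c1=3)

S0 state at macro-step 7 = 2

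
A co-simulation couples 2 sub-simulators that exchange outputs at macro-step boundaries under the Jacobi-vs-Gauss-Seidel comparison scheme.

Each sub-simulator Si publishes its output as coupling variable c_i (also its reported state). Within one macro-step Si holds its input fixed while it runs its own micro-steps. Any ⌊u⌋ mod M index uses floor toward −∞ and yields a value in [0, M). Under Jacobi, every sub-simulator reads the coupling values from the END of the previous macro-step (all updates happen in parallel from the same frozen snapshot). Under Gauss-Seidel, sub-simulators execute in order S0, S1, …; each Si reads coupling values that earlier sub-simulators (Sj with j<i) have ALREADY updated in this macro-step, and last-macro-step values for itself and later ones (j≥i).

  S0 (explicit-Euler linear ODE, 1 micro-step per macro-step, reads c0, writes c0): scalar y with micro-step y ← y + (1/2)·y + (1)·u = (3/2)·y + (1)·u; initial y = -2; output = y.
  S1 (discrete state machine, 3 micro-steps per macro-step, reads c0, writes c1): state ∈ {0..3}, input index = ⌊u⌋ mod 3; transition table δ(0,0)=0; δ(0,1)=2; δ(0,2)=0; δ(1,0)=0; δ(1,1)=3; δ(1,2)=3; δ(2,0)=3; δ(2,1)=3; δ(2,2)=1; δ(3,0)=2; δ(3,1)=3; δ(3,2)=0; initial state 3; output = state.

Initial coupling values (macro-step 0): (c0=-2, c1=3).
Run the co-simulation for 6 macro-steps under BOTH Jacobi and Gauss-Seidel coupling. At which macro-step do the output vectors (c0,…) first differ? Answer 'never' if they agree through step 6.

first divergence at macro-step: 2

[Jacobi] macro 1: S0 reads c0=-2 → after 1×micro: -5; S1 reads c0=-2 → after 3×micro: 3 ⇒ (c0=-5, c1=3)
[Jacobi] macro 2: S0 reads c0=-5 → after 1×micro: -25/2; S1 reads c0=-5 → after 3×micro: 3 ⇒ (c0=-25/2, c1=3)
[Jacobi] macro 3: S0 reads c0=-25/2 → after 1×micro: -125/4; S1 reads c0=-25/2 → after 3×micro: 0 ⇒ (c0=-125/4, c1=0)
[Jacobi] macro 4: S0 reads c0=-125/4 → after 1×micro: -625/8; S1 reads c0=-125/4 → after 3×micro: 3 ⇒ (c0=-625/8, c1=3)
[Jacobi] macro 5: S0 reads c0=-625/8 → after 1×micro: -3125/16; S1 reads c0=-625/8 → after 3×micro: 0 ⇒ (c0=-3125/16, c1=0)
[Jacobi] macro 6: S0 reads c0=-3125/16 → after 1×micro: -15625/32; S1 reads c0=-3125/16 → after 3×micro: 0 ⇒ (c0=-15625/32, c1=0)
[Gauss-Seidel] macro 1: S0 reads c0=-2 → after 1×micro: -5; S1 reads c0=-5 → after 3×micro: 3 ⇒ (c0=-5, c1=3)
[Gauss-Seidel] macro 2: S0 reads c0=-5 → after 1×micro: -25/2; S1 reads c0=-25/2 → after 3×micro: 0 ⇒ (c0=-25/2, c1=0)
[Gauss-Seidel] macro 3: S0 reads c0=-25/2 → after 1×micro: -125/4; S1 reads c0=-125/4 → after 3×micro: 3 ⇒ (c0=-125/4, c1=3)
[Gauss-Seidel] macro 4: S0 reads c0=-125/4 → after 1×micro: -625/8; S1 reads c0=-625/8 → after 3×micro: 0 ⇒ (c0=-625/8, c1=0)
[Gauss-Seidel] macro 5: S0 reads c0=-625/8 → after 1×micro: -3125/16; S1 reads c0=-3125/16 → after 3×micro: 0 ⇒ (c0=-3125/16, c1=0)
[Gauss-Seidel] macro 6: S0 reads c0=-3125/16 → after 1×micro: -15625/32; S1 reads c0=-15625/32 → after 3×micro: 0 ⇒ (c0=-15625/32, c1=0)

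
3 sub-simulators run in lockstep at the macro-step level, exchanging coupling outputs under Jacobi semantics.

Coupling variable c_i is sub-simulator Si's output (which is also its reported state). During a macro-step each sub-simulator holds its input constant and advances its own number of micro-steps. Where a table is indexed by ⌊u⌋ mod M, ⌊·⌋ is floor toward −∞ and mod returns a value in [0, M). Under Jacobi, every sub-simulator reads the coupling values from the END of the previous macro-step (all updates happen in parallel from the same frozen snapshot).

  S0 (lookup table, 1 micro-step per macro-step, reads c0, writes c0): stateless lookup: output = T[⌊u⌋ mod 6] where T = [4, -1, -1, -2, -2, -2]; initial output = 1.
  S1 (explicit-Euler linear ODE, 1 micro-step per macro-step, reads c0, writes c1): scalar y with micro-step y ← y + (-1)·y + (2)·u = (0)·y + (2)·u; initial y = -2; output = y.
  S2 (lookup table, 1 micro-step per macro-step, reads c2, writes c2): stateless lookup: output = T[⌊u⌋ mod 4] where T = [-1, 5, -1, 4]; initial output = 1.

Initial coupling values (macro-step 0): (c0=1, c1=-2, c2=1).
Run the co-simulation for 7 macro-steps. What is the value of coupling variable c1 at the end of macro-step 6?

c1 at macro-step 6 = -4

macro 1: S0 reads c0=1 → after 1×micro: -1; S1 reads c0=1 → after 1×micro: 2; S2 reads c2=1 → after 1×micro: 5 ⇒ (c0=-1, c1=2, c2=5)
macro 2: S0 reads c0=-1 → after 1×micro: -2; S1 reads c0=-1 → after 1×micro: -2; S2 reads c2=5 → after 1×micro: 5 ⇒ (c0=-2, c1=-2, c2=5)
macro 3: S0 reads c0=-2 → after 1×micro: -2; S1 reads c0=-2 → after 1×micro: -4; S2 reads c2=5 → after 1×micro: 5 ⇒ (c0=-2, c1=-4, c2=5)
macro 4: S0 reads c0=-2 → after 1×micro: -2; S1 reads c0=-2 → after 1×micro: -4; S2 reads c2=5 → after 1×micro: 5 ⇒ (c0=-2, c1=-4, c2=5)
macro 5: S0 reads c0=-2 → after 1×micro: -2; S1 reads c0=-2 → after 1×micro: -4; S2 reads c2=5 → after 1×micro: 5 ⇒ (c0=-2, c1=-4, c2=5)
macro 6: S0 reads c0=-2 → after 1×micro: -2; S1 reads c0=-2 → after 1×micro: -4; S2 reads c2=5 → after 1×micro: 5 ⇒ (c0=-2, c1=-4, c2=5)
macro 7: S0 reads c0=-2 → after 1×micro: -2; S1 reads c0=-2 → after 1×micro: -4; S2 reads c2=5 → after 1×micro: 5 ⇒ (c0=-2, c1=-4, c2=5)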